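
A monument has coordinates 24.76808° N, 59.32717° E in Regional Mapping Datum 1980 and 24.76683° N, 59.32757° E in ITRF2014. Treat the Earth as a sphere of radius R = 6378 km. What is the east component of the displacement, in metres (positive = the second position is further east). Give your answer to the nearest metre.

Δφ = 24.76683° − 24.76808° = -0.00125°; Δλ = 59.32757° − 59.32717° = +0.00040°.
1° along a meridian = πR/180 = 111317 m.
ΔN = Δφ × 111317 = -139.1 m; ΔE = Δλ × 111317 × cos(24.76808°) = +0.00040 × 111317 × 0.908011 = 40.4 m.

ΔE = 40 m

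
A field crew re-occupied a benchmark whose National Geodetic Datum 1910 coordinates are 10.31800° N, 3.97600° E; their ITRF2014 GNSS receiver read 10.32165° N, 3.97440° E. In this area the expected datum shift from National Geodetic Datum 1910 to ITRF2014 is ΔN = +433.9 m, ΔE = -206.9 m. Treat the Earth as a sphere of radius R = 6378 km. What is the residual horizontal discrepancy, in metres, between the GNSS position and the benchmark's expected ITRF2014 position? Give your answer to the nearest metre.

42 m

Observed coordinate differences: Δφ = +0.00365°, Δλ = -0.00160°.
Converting to metres (1° lat = 111317 m, cos φ = 0.983829): observed ΔN = 406.3 m, observed ΔE = -175.2 m.
Subtracting the expected shift leaves a residual of 406.3 − (433.9) = -27.6 m north and -175.2 − (-206.9) = 31.7 m east.
Residual distance = √((-27.6)² + 31.7²) = 42.0 m.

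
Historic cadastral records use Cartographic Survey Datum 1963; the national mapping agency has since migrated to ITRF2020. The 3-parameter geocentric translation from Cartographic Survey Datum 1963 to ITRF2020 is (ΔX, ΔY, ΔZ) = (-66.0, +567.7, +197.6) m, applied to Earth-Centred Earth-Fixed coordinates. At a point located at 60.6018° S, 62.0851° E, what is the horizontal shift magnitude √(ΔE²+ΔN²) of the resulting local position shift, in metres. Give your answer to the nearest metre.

The local east axis at (φ, λ) is (−sin λ, cos λ, 0), so ΔE = −sin(62.0851°)·(-66.0) + cos(62.0851°)·567.7 = 324.09 m.
The local north axis is (−sin φ cos λ, −sin φ sin λ, cos φ), giving ΔN = -26.920 + 437.047 + 96.997 = 507.12 m.
Horizontal magnitude = √(ΔE² + ΔN²) = √(324.09² + 507.12²) = 601.84 m.

602 m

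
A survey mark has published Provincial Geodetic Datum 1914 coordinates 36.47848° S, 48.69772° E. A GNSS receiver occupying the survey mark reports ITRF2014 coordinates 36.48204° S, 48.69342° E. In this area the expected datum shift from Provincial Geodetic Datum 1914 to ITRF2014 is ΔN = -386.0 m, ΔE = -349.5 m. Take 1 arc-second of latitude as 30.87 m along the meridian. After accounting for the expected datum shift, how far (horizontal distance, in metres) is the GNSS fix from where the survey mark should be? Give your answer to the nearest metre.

36 m

Observed coordinate differences: Δφ = -0.00356°, Δλ = -0.00430°.
Converting to metres (1° lat = 111132 m, cos φ = 0.804080): observed ΔN = -395.6 m, observed ΔE = -384.2 m.
Subtracting the expected shift leaves a residual of -395.6 − (-386.0) = -9.6 m north and -384.2 − (-349.5) = -34.7 m east.
Residual distance = √((-9.6)² + (-34.7)²) = 36.1 m.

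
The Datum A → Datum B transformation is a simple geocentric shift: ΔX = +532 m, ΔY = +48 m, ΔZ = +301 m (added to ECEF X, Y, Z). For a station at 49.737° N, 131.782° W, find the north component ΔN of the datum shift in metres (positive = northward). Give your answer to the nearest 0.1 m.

ΔN = 492.3 m

The local north axis is (−sin φ cos λ, −sin φ sin λ, cos φ), giving ΔN = 270.492 + 27.313 + 194.535 = 492.34 m.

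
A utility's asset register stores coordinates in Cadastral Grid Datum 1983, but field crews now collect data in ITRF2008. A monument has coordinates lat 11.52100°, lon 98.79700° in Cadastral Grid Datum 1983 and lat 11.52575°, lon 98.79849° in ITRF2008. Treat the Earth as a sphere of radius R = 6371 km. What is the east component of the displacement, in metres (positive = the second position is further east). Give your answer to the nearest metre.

ΔE = 162 m

Δφ = 11.52575° − 11.52100° = +0.00475°; Δλ = 98.79849° − 98.79700° = +0.00149°.
1° along a meridian = πR/180 = 111195 m.
ΔN = Δφ × 111195 = 528.2 m; ΔE = Δλ × 111195 × cos(11.52100°) = +0.00149 × 111195 × 0.979852 = 162.3 m.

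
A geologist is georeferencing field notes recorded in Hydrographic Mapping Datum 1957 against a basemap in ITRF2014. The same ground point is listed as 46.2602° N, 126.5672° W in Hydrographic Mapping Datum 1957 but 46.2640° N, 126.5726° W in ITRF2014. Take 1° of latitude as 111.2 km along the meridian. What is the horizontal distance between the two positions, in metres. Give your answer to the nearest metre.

Δφ = 46.2640° − 46.2602° = +0.0038°; Δλ = -126.5726° − -126.5672° = -0.0054°.
ΔN = Δφ × 111200 = 422.6 m; ΔE = Δλ × 111200 × cos(46.2602°) = -0.0054 × 111200 × 0.691384 = -415.2 m.
Distance = √(ΔE² + ΔN²) = √((-415.2)² + 422.6²) = 592.4 m.

592 m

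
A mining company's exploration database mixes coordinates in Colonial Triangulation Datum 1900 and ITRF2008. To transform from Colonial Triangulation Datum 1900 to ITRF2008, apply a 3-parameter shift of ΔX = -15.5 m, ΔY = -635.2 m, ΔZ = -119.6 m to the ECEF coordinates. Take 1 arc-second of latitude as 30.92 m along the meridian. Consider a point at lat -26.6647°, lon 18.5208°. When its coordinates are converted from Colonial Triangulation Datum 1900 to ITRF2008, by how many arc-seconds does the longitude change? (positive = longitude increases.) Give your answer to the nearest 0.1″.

sin φ = -0.448769, cos φ = 0.893648, sin λ = 0.317649, cos λ = 0.948208.
East component: ΔE = −sin λ·ΔX + cos λ·ΔY = −(0.317649)(-15.5) + (0.948208)(-635.2) = -597.38 m.
1° of latitude spans 3600 × 30.92 = 111312 m; at latitude φ, 1° of longitude spans that × cos φ = 99473.8 m, so Δλ = -597.38 / 99473.8 × 3600 = -21.619″.

Δλ = -21.6″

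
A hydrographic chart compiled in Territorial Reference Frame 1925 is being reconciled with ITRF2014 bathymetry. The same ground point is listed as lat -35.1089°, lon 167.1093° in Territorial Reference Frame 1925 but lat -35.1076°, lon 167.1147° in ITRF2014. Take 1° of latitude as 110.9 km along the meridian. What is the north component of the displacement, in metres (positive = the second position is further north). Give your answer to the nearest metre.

ΔN = 144 m

Δφ = -35.1076° − -35.1089° = +0.0013°; Δλ = 167.1147° − 167.1093° = +0.0054°.
ΔN = Δφ × 110900 = 144.2 m; ΔE = Δλ × 110900 × cos(-35.1089°) = +0.0054 × 110900 × 0.818060 = 489.9 m.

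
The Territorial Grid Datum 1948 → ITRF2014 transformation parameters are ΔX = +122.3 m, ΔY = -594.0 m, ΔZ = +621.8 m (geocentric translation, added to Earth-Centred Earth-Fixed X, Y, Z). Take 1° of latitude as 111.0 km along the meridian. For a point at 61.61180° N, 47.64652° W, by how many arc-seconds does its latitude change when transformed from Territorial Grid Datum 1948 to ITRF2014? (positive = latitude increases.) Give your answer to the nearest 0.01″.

Δφ = -5.29″

sin φ = 0.879747, cos φ = 0.475443, sin λ = -0.739003, cos λ = 0.673703.
North component: ΔN = −sin φ cos λ·ΔX − sin φ sin λ·ΔY + cos φ·ΔZ = −(0.879747)(0.673703)(122.3) − (0.879747)(-0.739003)(-594.0) + (0.475443)(621.8) = -163.04 m.
1° of latitude spans 111000 m, so Δφ = -163.04 / 111000 × 3600 = -5.288″.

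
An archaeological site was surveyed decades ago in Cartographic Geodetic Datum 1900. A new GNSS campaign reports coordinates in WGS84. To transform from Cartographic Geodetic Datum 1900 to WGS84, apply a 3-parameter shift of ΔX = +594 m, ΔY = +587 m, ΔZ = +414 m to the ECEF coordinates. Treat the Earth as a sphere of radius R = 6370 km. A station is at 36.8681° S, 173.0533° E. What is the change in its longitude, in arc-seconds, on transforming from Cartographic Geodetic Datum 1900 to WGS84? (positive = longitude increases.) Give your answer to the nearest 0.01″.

sin φ = -0.599975, cos φ = 0.800019, sin λ = 0.120946, cos λ = -0.992659.
East component: ΔE = −sin λ·ΔX + cos λ·ΔY = −(0.120946)(594) + (-0.992659)(587) = -654.53 m.
1° of latitude spans πR/180 = 111177 m; at latitude φ, 1° of longitude spans that × cos φ = 88944.1 m, so Δλ = -654.53 / 88944.1 × 3600 = -26.492″.

Δλ = -26.49″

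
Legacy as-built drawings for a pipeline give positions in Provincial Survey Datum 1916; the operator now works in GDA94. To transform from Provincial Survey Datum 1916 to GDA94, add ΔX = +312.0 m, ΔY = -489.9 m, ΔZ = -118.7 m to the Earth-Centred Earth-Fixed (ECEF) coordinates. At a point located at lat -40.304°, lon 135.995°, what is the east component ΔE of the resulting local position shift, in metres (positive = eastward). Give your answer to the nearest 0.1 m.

ΔE = 135.6 m

At φ = -40.304°, λ = 135.995°: sin φ = -0.646843, cos φ = 0.762623, sin λ = 0.694721, cos λ = -0.719279.
ΔE = −sin λ·ΔX + cos λ·ΔY = −(0.694721)·(312.0) + (-0.719279)·(-489.9) = 135.62 m.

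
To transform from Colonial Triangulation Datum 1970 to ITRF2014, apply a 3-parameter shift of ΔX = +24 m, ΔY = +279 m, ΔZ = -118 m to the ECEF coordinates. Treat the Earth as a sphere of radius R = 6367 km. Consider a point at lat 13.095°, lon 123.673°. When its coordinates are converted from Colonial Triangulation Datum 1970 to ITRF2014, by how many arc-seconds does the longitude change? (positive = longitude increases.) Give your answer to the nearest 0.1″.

Δλ = -5.8″

sin φ = 0.226566, cos φ = 0.973996, sin λ = 0.832215, cos λ = -0.554452.
East component: ΔE = −sin λ·ΔX + cos λ·ΔY = −(0.832215)(24) + (-0.554452)(279) = -174.67 m.
1° of latitude spans πR/180 = 111125 m; at latitude φ, 1° of longitude spans that × cos φ = 108235.4 m, so Δλ = -174.67 / 108235.4 × 3600 = -5.810″.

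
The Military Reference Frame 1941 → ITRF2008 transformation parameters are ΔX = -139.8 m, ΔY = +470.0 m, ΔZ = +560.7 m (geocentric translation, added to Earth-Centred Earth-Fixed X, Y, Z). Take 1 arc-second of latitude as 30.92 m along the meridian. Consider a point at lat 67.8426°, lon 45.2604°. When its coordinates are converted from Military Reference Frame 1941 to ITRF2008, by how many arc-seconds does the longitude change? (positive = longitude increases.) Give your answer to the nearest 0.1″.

sin φ = 0.926151, cos φ = 0.377152, sin λ = 0.710313, cos λ = 0.703886.
East component: ΔE = −sin λ·ΔX + cos λ·ΔY = −(0.710313)(-139.8) + (0.703886)(470.0) = 430.13 m.
1° of latitude spans 3600 × 30.92 = 111312 m; at latitude φ, 1° of longitude spans that × cos φ = 41981.6 m, so Δλ = 430.13 / 41981.6 × 3600 = 36.884″.

Δλ = 36.9″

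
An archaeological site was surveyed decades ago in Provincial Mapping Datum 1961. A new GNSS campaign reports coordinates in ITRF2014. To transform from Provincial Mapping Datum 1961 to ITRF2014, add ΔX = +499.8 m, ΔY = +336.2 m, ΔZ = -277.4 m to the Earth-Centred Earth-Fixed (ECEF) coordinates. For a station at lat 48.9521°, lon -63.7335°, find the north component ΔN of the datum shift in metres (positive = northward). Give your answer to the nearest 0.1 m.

The local north axis is (−sin φ cos λ, −sin φ sin λ, cos φ), giving ΔN = -166.809 + 227.369 − 182.166 = -121.61 m.

ΔN = -121.6 m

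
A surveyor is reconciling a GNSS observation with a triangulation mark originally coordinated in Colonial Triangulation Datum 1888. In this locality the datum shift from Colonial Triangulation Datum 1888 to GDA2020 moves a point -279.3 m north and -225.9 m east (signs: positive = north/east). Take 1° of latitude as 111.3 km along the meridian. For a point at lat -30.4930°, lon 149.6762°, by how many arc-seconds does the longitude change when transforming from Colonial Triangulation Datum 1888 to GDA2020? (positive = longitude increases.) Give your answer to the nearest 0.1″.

At latitude -30.4930°, cos φ = 0.861691.
1° of longitude at this latitude = 111.3 × cos φ = 95.91 km, so Δλ = -225.9 / 95906.2 = -0.0023554° = -8.480″.

Δλ = -8.5″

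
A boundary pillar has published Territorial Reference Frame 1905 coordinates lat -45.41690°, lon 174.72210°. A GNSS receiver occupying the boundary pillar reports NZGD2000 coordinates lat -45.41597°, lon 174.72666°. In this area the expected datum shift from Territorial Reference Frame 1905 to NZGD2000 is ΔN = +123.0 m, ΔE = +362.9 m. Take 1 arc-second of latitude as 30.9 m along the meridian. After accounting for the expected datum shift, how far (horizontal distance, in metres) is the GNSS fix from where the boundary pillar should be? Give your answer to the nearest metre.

Observed coordinate differences: Δφ = +0.00093°, Δλ = +0.00456°.
Converting to metres (1° lat = 111240 m, cos φ = 0.701943): observed ΔN = 103.5 m, observed ΔE = 356.1 m.
Subtracting the expected shift leaves a residual of 103.5 − (123.0) = -19.5 m north and 356.1 − (362.9) = -6.8 m east.
Residual distance = √((-19.5)² + (-6.8)²) = 20.7 m.

21 m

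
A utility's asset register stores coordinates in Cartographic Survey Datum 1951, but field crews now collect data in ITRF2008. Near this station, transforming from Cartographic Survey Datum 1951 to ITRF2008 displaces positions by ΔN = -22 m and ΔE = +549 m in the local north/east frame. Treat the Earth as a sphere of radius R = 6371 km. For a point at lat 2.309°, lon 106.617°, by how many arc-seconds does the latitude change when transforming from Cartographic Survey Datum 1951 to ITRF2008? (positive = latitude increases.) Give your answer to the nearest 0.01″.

Δφ = -0.71″

On a sphere of radius R, 1 rad of latitude = R, so Δφ = ΔN / R = -22.0 / 6371000 = -3.4531e-06 rad = -0.712″.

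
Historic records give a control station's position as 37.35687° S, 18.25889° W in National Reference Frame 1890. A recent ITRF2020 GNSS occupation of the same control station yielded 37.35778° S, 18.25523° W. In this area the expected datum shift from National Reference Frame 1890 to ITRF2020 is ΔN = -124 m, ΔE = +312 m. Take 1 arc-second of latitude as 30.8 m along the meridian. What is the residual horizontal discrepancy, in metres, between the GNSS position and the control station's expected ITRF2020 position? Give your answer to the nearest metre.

25 m

Observed coordinate differences: Δφ = -0.00091°, Δλ = +0.00366°.
Converting to metres (1° lat = 110880 m, cos φ = 0.794872): observed ΔN = -100.9 m, observed ΔE = 322.6 m.
Subtracting the expected shift leaves a residual of -100.9 − (-124) = 23.1 m north and 322.6 − (312) = 10.6 m east.
Residual distance = √(23.1² + 10.6²) = 25.4 m.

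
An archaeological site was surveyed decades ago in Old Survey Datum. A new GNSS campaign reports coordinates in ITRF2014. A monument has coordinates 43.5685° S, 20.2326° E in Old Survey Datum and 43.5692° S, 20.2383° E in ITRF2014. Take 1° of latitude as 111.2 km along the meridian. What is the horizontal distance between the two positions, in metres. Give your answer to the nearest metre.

466 m

Δφ = -43.5692° − -43.5685° = -0.0007°; Δλ = 20.2383° − 20.2326° = +0.0057°.
ΔN = Δφ × 111200 = -77.8 m; ΔE = Δλ × 111200 × cos(-43.5685°) = +0.0057 × 111200 × 0.724551 = 459.2 m.
Distance = √(ΔE² + ΔN²) = √(459.2² + (-77.8)²) = 465.8 m.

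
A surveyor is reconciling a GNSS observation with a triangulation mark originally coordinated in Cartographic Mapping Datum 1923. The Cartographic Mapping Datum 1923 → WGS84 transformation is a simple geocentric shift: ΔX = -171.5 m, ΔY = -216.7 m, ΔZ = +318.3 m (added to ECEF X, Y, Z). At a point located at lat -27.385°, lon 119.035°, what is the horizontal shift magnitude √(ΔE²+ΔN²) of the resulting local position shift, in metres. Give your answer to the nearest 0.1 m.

346.0 m

The local east axis at (φ, λ) is (−sin λ, cos λ, 0), so ΔE = −sin(119.035°)·(-171.5) + cos(119.035°)·(-216.7) = 255.12 m.
The local north axis is (−sin φ cos λ, −sin φ sin λ, cos φ), giving ΔN = 38.286 − 87.148 + 282.630 = 233.77 m.
Horizontal magnitude = √(ΔE² + ΔN²) = √(255.12² + 233.77²) = 346.03 m.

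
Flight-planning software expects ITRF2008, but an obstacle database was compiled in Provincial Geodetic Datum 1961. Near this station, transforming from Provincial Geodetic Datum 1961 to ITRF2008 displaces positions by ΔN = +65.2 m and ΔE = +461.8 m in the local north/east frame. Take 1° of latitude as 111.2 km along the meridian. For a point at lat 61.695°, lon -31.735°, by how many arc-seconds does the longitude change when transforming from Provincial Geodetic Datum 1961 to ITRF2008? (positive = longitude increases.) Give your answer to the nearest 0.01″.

At latitude 61.695°, cos φ = 0.474165.
1° of longitude at this latitude = 111.2 × cos φ = 52.73 km, so Δλ = 461.8 / 52727.2 = 0.0087583° = 31.530″.

Δλ = 31.53″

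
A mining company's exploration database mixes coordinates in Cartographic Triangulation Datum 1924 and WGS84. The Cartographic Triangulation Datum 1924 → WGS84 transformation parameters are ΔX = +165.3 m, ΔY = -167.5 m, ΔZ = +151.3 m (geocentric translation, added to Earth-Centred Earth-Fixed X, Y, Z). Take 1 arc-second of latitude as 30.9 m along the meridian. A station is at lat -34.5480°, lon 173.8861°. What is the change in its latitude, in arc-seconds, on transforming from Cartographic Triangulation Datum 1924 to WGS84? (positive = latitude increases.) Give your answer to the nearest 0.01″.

sin φ = -0.567096, cos φ = 0.823651, sin λ = 0.106505, cos λ = -0.994312.
North component: ΔN = −sin φ cos λ·ΔX − sin φ sin λ·ΔY + cos φ·ΔZ = −(-0.567096)(-0.994312)(165.3) − (-0.567096)(0.106505)(-167.5) + (0.823651)(151.3) = 21.29 m.
1° of latitude spans 3600 × 30.90 = 111240 m, so Δφ = 21.29 / 111240 × 3600 = 0.689″.

Δφ = 0.69″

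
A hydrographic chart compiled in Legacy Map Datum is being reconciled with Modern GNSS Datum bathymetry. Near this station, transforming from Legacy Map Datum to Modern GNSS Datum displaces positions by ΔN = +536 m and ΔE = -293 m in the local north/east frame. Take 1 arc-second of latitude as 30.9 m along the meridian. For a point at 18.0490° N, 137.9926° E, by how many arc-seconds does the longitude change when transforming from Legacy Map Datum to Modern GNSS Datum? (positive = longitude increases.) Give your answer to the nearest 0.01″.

At latitude 18.0490°, cos φ = 0.950792.
1″ of longitude at this latitude = 30.90 × cos φ = 29.3795 m, so Δλ = -293.0 / 29.3795 = -9.973″.

Δλ = -9.97″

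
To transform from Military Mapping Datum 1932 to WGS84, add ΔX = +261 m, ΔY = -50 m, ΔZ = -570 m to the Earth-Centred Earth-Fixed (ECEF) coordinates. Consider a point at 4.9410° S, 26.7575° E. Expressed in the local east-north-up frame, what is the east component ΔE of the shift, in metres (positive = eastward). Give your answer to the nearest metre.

The local east axis at (φ, λ) is (−sin λ, cos λ, 0), so ΔE = −sin(26.7575°)·261 + cos(26.7575°)·(-50) = -162.15 m.

ΔE = -162 m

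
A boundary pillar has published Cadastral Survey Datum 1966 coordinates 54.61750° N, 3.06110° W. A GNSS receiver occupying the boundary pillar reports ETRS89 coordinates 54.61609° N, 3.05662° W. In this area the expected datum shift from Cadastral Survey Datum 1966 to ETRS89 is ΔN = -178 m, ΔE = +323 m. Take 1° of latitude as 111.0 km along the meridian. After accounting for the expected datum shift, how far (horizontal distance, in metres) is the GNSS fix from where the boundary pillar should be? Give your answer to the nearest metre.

Observed coordinate differences: Δφ = -0.00141°, Δλ = +0.00448°.
Converting to metres (1° lat = 111000 m, cos φ = 0.579032): observed ΔN = -156.5 m, observed ΔE = 287.9 m.
Subtracting the expected shift leaves a residual of -156.5 − (-178) = 21.5 m north and 287.9 − (323) = -35.1 m east.
Residual distance = √(21.5² + (-35.1)²) = 41.1 m.

41 m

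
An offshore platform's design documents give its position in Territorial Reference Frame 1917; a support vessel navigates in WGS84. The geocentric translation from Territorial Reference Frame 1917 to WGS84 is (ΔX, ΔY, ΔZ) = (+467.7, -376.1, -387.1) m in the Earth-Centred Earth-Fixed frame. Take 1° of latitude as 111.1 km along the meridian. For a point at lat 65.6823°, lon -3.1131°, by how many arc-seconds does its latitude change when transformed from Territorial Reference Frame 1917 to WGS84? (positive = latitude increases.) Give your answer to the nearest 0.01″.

Δφ = -19.56″

sin φ = 0.911276, cos φ = 0.411796, sin λ = -0.054307, cos λ = 0.998524.
North component: ΔN = −sin φ cos λ·ΔX − sin φ sin λ·ΔY + cos φ·ΔZ = −(0.911276)(0.998524)(467.7) − (0.911276)(-0.054307)(-376.1) + (0.411796)(-387.1) = -603.59 m.
1° of latitude spans 111100 m, so Δφ = -603.59 / 111100 × 3600 = -19.558″.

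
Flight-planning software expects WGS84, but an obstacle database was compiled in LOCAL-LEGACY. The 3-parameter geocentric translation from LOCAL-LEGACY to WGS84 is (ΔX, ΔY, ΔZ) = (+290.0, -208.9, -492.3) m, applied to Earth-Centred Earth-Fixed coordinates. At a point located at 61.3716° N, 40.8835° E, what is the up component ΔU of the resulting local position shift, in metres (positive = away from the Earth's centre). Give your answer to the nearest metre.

The local up (radial) axis is (cos φ cos λ, cos φ sin λ, sin φ), giving ΔU = 105.050 − 65.511 − 432.114 = -392.58 m.

ΔU = -393 m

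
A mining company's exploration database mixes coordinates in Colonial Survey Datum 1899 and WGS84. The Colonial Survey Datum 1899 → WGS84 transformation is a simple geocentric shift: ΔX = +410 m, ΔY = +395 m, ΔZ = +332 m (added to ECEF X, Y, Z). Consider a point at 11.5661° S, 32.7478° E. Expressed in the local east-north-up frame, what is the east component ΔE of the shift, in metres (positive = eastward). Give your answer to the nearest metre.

At φ = -11.5661°, λ = 32.7478°: sin φ = -0.200498, cos φ = 0.979694, sin λ = 0.540942, cos λ = 0.841060.
ΔE = −sin λ·ΔX + cos λ·ΔY = −(0.540942)·(410) + (0.841060)·(395) = 110.43 m.

ΔE = 110 m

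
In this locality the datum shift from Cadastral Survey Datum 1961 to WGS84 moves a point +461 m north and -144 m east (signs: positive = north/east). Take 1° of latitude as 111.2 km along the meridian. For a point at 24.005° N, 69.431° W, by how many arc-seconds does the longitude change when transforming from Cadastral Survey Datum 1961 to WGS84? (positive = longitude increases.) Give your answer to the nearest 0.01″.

Δλ = -5.10″

At latitude 24.005°, cos φ = 0.913510.
1° of longitude at this latitude = 111.2 × cos φ = 101.58 km, so Δλ = -144.0 / 101582.3 = -0.0014176° = -5.103″.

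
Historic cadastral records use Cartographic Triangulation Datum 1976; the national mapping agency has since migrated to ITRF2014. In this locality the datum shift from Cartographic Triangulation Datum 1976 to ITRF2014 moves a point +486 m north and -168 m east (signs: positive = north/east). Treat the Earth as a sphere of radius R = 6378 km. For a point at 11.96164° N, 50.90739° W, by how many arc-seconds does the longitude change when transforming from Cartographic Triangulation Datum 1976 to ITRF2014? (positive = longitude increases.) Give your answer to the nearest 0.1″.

At latitude 11.96164°, cos φ = 0.978287.
One radian of longitude at latitude φ spans R cos φ, so Δλ = ΔE / (R cos φ) = -168.0 / (6378000 × 0.978287) = -2.6925e-05 rad = -5.554″.

Δλ = -5.6″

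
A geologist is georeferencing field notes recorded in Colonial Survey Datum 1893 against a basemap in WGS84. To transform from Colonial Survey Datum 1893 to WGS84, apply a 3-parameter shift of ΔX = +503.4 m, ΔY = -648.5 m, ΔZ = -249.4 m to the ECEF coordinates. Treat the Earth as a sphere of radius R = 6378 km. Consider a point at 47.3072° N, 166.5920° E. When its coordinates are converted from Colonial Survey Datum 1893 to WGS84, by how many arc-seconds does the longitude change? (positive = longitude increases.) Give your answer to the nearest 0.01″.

sin φ = 0.735000, cos φ = 0.678067, sin λ = 0.231884, cos λ = -0.972744.
East component: ΔE = −sin λ·ΔX + cos λ·ΔY = −(0.231884)(503.4) + (-0.972744)(-648.5) = 514.09 m.
1° of latitude spans πR/180 = 111317 m; at latitude φ, 1° of longitude spans that × cos φ = 75480.5 m, so Δλ = 514.09 / 75480.5 × 3600 = 24.519″.

Δλ = 24.52″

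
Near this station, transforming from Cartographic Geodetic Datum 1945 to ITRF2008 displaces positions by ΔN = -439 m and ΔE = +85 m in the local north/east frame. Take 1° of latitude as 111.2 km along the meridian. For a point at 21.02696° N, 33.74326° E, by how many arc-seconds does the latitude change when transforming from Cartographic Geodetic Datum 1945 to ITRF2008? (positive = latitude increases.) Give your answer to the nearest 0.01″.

Δφ = -14.21″

1° of latitude = 111.2 km, so Δφ = -439.0 / 111200 = -0.0039478° = -14.212″.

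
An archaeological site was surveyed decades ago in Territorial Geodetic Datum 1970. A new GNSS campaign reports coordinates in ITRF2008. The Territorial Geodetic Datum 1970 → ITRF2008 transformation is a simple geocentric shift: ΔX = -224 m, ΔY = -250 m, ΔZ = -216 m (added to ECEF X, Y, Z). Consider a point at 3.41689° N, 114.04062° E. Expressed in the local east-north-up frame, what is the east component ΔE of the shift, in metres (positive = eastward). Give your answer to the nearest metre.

ΔE = 306 m

At φ = 3.41689°, λ = 114.04062°: sin φ = 0.059601, cos φ = 0.998222, sin λ = 0.913257, cos λ = -0.407384.
ΔE = −sin λ·ΔX + cos λ·ΔY = −(0.913257)·(-224) + (-0.407384)·(-250) = 306.42 m.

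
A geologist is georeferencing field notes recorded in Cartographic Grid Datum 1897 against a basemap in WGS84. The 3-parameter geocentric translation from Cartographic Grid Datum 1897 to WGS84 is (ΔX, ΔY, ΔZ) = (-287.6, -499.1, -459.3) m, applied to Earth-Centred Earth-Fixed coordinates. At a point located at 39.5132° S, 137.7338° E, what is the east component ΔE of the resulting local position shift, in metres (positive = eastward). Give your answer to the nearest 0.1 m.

At φ = -39.5132°, λ = 137.7338°: sin φ = -0.636256, cos φ = 0.771478, sin λ = 0.672576, cos λ = -0.740028.
ΔE = −sin λ·ΔX + cos λ·ΔY = −(0.672576)·(-287.6) + (-0.740028)·(-499.1) = 562.78 m.

ΔE = 562.8 m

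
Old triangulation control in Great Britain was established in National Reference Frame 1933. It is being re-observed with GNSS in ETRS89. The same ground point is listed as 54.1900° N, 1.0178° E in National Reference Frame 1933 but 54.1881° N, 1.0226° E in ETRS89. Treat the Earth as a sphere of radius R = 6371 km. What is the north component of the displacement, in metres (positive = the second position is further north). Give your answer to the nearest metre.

Δφ = 54.1881° − 54.1900° = -0.0019°; Δλ = 1.0226° − 1.0178° = +0.0048°.
1° along a meridian = πR/180 = 111195 m.
ΔN = Δφ × 111195 = -211.3 m; ΔE = Δλ × 111195 × cos(54.1900°) = +0.0048 × 111195 × 0.585099 = 312.3 m.

ΔN = -211 m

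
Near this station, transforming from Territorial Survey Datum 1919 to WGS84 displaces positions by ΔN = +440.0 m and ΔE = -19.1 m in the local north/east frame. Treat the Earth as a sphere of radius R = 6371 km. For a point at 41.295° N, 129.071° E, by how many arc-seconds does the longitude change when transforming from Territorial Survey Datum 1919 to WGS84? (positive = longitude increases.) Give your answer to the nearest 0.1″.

At latitude 41.295°, cos φ = 0.751322.
One radian of longitude at latitude φ spans R cos φ, so Δλ = ΔE / (R cos φ) = -19.1 / (6371000 × 0.751322) = -3.9902e-06 rad = -0.823″.

Δλ = -0.8″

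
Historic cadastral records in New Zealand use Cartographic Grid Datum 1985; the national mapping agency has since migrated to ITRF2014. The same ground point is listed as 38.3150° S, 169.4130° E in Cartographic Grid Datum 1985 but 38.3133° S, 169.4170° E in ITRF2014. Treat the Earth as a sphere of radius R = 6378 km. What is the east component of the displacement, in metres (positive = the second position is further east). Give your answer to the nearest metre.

ΔE = 349 m

Δφ = -38.3133° − -38.3150° = +0.0017°; Δλ = 169.4170° − 169.4130° = +0.0040°.
1° along a meridian = πR/180 = 111317 m.
ΔN = Δφ × 111317 = 189.2 m; ΔE = Δλ × 111317 × cos(-38.3150°) = +0.0040 × 111317 × 0.784614 = 349.4 m.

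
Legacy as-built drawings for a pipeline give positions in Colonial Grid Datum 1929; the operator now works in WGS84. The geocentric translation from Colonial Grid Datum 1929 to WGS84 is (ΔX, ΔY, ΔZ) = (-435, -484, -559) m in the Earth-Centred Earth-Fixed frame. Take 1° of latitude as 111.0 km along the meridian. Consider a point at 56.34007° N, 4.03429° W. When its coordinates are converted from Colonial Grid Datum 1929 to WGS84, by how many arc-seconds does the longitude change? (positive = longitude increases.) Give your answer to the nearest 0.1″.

sin φ = 0.832342, cos φ = 0.554262, sin λ = -0.070353, cos λ = 0.997522.
East component: ΔE = −sin λ·ΔX + cos λ·ΔY = −(-0.070353)(-435) + (0.997522)(-484) = -513.40 m.
1° of latitude spans 111000 m; at latitude φ, 1° of longitude spans that × cos φ = 61523.1 m, so Δλ = -513.40 / 61523.1 × 3600 = -30.042″.

Δλ = -30.0″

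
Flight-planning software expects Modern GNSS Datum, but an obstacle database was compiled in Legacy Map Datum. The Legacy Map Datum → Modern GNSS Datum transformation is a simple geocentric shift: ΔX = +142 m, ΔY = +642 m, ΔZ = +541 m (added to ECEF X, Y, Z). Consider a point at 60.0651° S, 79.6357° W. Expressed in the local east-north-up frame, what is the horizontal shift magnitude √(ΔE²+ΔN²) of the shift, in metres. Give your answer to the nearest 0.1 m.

360.9 m

At φ = -60.0651°, λ = -79.6357°: sin φ = -0.866593, cos φ = 0.499016, sin λ = -0.983684, cos λ = 0.179906.
ΔE = −sin λ·ΔX + cos λ·ΔY = −(-0.983684)·(142) + (0.179906)·(642) = 255.18 m.
ΔN = −sin φ cos λ·ΔX − sin φ sin λ·ΔY + cos φ·ΔZ = −(-0.866593)(0.179906)(142) − (-0.866593)(-0.983684)(642) + (0.499016)(541) = -255.17 m.
Horizontal magnitude = √(ΔE² + ΔN²) = √(255.18² + (-255.17)²) = 360.87 m.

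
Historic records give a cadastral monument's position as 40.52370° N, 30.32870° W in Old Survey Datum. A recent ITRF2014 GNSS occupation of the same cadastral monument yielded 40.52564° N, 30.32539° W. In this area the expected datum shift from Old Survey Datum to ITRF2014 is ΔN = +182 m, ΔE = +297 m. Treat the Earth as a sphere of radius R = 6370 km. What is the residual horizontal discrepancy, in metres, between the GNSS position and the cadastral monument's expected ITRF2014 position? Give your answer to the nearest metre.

Observed coordinate differences: Δφ = +0.00194°, Δλ = +0.00331°.
Converting to metres (1° lat = 111177 m, cos φ = 0.760137): observed ΔN = 215.7 m, observed ΔE = 279.7 m.
Subtracting the expected shift leaves a residual of 215.7 − (182) = 33.7 m north and 279.7 − (297) = -17.3 m east.
Residual distance = √(33.7² + (-17.3)²) = 37.9 m.

38 m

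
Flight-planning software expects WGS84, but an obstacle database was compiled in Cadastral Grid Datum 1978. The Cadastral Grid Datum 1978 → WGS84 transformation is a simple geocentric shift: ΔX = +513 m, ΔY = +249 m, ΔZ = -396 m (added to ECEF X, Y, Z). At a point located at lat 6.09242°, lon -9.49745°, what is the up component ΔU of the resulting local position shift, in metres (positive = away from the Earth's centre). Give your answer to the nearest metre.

The local up (radial) axis is (cos φ cos λ, cos φ sin λ, sin φ), giving ΔU = 503.111 − 40.854 − 42.028 = 420.23 m.

ΔU = 420 m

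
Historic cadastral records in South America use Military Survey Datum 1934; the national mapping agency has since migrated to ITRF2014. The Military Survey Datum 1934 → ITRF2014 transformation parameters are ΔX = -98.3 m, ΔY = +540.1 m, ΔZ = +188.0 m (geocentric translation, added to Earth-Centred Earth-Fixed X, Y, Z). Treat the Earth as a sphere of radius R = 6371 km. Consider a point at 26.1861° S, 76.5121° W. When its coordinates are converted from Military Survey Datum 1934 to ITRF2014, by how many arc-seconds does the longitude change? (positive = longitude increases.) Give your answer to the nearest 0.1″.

sin φ = -0.441288, cos φ = 0.897365, sin λ = -0.972419, cos λ = 0.233240.
East component: ΔE = −sin λ·ΔX + cos λ·ΔY = −(-0.972419)(-98.3) + (0.233240)(540.1) = 30.38 m.
1° of latitude spans πR/180 = 111195 m; at latitude φ, 1° of longitude spans that × cos φ = 99782.5 m, so Δλ = 30.38 / 99782.5 × 3600 = 1.096″.

Δλ = 1.1″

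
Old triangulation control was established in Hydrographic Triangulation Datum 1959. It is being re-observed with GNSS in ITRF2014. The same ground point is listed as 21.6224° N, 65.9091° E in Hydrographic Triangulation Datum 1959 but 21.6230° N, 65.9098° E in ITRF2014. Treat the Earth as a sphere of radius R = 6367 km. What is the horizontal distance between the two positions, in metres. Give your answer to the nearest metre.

Δφ = 21.6230° − 21.6224° = +0.0006°; Δλ = 65.9098° − 65.9091° = +0.0007°.
1° along a meridian = πR/180 = 111125 m.
ΔN = Δφ × 111125 = 66.7 m; ΔE = Δλ × 111125 × cos(21.6224°) = +0.0007 × 111125 × 0.929632 = 72.3 m.
Distance = √(ΔE² + ΔN²) = √(72.3² + 66.7²) = 98.4 m.

98 m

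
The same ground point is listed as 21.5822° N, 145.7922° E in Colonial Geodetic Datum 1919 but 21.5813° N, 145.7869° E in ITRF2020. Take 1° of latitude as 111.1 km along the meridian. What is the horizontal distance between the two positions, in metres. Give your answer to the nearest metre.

557 m

Δφ = 21.5813° − 21.5822° = -0.0009°; Δλ = 145.7869° − 145.7922° = -0.0053°.
ΔN = Δφ × 111100 = -100.0 m; ΔE = Δλ × 111100 × cos(21.5822°) = -0.0053 × 111100 × 0.929891 = -547.5 m.
Distance = √(ΔE² + ΔN²) = √((-547.5)² + (-100.0)²) = 556.6 m.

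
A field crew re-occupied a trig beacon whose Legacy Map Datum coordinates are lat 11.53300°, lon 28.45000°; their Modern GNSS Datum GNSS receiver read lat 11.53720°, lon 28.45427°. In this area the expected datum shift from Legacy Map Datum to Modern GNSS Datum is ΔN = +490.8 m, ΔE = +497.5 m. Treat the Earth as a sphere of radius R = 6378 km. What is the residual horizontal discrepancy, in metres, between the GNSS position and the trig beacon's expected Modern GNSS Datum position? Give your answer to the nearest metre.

Observed coordinate differences: Δφ = +0.00420°, Δλ = +0.00427°.
Converting to metres (1° lat = 111317 m, cos φ = 0.979810): observed ΔN = 467.5 m, observed ΔE = 465.7 m.
Subtracting the expected shift leaves a residual of 467.5 − (490.8) = -23.3 m north and 465.7 − (497.5) = -31.8 m east.
Residual distance = √((-23.3)² + (-31.8)²) = 39.4 m.

39 m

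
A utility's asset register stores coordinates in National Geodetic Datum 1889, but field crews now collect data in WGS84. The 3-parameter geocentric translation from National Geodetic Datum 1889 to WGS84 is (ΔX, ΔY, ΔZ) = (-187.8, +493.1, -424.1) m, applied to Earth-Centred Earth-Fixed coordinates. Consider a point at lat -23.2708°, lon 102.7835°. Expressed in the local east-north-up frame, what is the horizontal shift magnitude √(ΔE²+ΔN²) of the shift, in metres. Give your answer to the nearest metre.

At φ = -23.2708°, λ = 102.7835°: sin φ = -0.395077, cos φ = 0.918648, sin λ = 0.975213, cos λ = -0.221268.
ΔE = −sin λ·ΔX + cos λ·ΔY = −(0.975213)·(-187.8) + (-0.221268)·(493.1) = 74.04 m.
ΔN = −sin φ cos λ·ΔX − sin φ sin λ·ΔY + cos φ·ΔZ = −(-0.395077)(-0.221268)(-187.8) − (-0.395077)(0.975213)(493.1) + (0.918648)(-424.1) = -183.20 m.
Horizontal magnitude = √(ΔE² + ΔN²) = √(74.04² + (-183.20)²) = 197.59 m.

198 m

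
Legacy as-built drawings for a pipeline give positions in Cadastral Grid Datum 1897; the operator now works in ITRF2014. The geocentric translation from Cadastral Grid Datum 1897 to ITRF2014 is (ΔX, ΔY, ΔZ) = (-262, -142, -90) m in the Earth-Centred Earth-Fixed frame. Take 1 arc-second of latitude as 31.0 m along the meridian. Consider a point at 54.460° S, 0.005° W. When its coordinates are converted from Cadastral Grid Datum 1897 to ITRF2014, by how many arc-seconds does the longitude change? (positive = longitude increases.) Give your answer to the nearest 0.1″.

sin φ = -0.813710, cos φ = 0.581271, sin λ = -0.000087, cos λ = 1.000000.
East component: ΔE = −sin λ·ΔX + cos λ·ΔY = −(-0.000087)(-262) + (1.000000)(-142) = -142.02 m.
1° of latitude spans 3600 × 31.00 = 111600 m; at latitude φ, 1° of longitude spans that × cos φ = 64869.9 m, so Δλ = -142.02 / 64869.9 × 3600 = -7.882″.

Δλ = -7.9″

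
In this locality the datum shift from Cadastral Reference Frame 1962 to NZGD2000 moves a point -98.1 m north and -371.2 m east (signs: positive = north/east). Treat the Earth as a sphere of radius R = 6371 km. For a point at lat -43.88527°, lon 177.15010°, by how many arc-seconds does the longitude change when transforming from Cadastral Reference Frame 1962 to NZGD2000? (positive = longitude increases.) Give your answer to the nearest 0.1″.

At latitude -43.88527°, cos φ = 0.720729.
One radian of longitude at latitude φ spans R cos φ, so Δλ = ΔE / (R cos φ) = -371.2 / (6371000 × 0.720729) = -8.0840e-05 rad = -16.675″.

Δλ = -16.7″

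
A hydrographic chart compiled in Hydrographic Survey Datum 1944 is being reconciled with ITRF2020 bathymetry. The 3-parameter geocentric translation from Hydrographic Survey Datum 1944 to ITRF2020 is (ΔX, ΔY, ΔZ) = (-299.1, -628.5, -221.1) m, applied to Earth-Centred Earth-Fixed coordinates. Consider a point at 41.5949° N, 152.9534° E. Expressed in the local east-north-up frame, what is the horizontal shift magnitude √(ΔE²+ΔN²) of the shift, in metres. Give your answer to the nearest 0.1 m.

At φ = 41.5949°, λ = 152.9534°: sin φ = 0.663860, cos φ = 0.747857, sin λ = 0.454715, cos λ = -0.890637.
ΔE = −sin λ·ΔX + cos λ·ΔY = −(0.454715)·(-299.1) + (-0.890637)·(-628.5) = 695.77 m.
ΔN = −sin φ cos λ·ΔX − sin φ sin λ·ΔY + cos φ·ΔZ = −(0.663860)(-0.890637)(-299.1) − (0.663860)(0.454715)(-628.5) + (0.747857)(-221.1) = -152.47 m.
Horizontal magnitude = √(ΔE² + ΔN²) = √(695.77² + (-152.47)²) = 712.28 m.

712.3 m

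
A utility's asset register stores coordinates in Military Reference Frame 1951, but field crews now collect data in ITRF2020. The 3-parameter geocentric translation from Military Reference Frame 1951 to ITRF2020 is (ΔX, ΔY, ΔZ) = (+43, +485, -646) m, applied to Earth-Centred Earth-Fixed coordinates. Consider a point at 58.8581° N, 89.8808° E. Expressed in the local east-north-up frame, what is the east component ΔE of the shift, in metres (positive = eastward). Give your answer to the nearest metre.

ΔE = -42 m

At φ = 58.8581°, λ = 89.8808°: sin φ = 0.855889, cos φ = 0.517159, sin λ = 0.999998, cos λ = 0.002080.
ΔE = −sin λ·ΔX + cos λ·ΔY = −(0.999998)·(43) + (0.002080)·(485) = -41.99 m.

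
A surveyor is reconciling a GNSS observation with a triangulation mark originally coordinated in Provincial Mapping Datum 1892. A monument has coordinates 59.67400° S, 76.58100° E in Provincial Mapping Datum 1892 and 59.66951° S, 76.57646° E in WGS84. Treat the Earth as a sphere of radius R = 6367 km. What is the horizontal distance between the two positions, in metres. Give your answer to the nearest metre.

Δφ = -59.66951° − -59.67400° = +0.00449°; Δλ = 76.57646° − 76.58100° = -0.00454°.
1° along a meridian = πR/180 = 111125 m.
ΔN = Δφ × 111125 = 499.0 m; ΔE = Δλ × 111125 × cos(-59.67400°) = -0.00454 × 111125 × 0.504919 = -254.7 m.
Distance = √(ΔE² + ΔN²) = √((-254.7)² + 499.0²) = 560.2 m.

560 m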